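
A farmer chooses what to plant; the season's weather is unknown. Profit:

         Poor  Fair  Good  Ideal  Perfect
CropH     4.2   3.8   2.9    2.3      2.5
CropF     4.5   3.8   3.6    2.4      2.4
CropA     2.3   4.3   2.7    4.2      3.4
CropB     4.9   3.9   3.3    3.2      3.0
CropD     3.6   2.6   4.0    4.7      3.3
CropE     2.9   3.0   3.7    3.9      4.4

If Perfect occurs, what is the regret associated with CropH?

Best payoff under Perfect is 4.4.
Regret = 4.4 − 2.5 = 1.9.

1.9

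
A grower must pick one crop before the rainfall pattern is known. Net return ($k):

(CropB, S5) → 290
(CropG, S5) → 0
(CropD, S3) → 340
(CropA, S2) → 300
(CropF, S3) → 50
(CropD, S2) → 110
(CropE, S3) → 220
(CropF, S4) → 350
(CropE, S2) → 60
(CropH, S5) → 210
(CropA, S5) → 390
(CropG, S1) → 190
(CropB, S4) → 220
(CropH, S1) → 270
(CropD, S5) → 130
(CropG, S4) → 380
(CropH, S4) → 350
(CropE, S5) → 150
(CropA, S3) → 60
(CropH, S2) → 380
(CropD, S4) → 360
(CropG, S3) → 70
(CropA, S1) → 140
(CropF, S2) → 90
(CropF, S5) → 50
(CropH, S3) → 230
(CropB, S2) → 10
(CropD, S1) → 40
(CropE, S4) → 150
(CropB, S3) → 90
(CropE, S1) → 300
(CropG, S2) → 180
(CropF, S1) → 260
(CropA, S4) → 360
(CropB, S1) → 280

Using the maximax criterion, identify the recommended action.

Row maxima: CropB=290, CropD=360, CropA=390, CropF=350, CropH=380, CropG=380, CropE=300
Best best-case = 390 → CropA.

CropA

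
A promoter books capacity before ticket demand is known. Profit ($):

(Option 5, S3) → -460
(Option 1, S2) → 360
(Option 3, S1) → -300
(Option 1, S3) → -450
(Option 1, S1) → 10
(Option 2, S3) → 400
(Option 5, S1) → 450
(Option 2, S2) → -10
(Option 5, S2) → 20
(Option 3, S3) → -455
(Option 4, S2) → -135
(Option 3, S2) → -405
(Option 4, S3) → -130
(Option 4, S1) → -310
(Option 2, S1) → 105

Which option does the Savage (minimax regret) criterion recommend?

Option 2

Column bests: S1=450, S2=360, S3=400.
Option 1 regrets: 440, 0, 850 → max 850
Option 2 regrets: 345, 370, 0 → max 370
Option 3 regrets: 750, 765, 855 → max 855
Option 4 regrets: 760, 495, 530 → max 760
Option 5 regrets: 0, 340, 860 → max 860
Smallest max regret = 370 → Option 2.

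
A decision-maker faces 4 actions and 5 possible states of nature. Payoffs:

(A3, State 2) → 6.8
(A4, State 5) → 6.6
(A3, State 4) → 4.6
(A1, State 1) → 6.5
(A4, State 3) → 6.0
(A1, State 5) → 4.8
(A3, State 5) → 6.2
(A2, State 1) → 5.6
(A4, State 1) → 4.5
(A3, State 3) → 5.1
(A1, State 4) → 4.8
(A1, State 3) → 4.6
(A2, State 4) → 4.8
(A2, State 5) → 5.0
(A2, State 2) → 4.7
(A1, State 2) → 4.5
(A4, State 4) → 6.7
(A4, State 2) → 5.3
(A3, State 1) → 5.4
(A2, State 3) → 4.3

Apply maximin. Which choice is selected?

A3

Row minima: A1=4.5, A2=4.3, A3=4.6, A4=4.5
Best worst-case = 4.6 → A3.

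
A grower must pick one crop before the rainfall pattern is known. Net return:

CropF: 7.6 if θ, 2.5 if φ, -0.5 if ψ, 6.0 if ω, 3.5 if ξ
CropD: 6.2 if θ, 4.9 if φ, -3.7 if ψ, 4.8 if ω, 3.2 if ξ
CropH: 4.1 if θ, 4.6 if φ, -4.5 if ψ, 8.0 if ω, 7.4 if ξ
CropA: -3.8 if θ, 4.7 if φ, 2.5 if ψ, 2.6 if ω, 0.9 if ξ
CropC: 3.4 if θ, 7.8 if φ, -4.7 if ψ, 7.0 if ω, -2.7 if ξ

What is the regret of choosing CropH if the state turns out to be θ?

3.5

Best payoff under θ is 7.6.
Regret = 7.6 − 4.1 = 3.5.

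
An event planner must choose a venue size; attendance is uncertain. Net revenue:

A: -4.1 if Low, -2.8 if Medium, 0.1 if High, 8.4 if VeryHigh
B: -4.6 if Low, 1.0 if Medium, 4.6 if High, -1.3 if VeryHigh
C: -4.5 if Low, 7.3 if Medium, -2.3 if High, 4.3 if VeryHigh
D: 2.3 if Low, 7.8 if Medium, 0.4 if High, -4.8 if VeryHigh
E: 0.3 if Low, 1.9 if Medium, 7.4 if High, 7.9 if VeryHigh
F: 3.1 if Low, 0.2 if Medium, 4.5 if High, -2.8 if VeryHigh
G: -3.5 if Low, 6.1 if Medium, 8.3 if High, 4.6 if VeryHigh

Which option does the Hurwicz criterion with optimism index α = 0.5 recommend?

E

A: 0.5·8.4 + 0.5·(-4.1) = 2.15
B: 0.5·4.6 + 0.5·(-4.6) = 0
C: 0.5·7.3 + 0.5·(-4.5) = 1.4
D: 0.5·7.8 + 0.5·(-4.8) = 1.5
E: 0.5·7.9 + 0.5·0.3 = 4.1
F: 0.5·4.5 + 0.5·(-2.8) = 0.85
G: 0.5·8.3 + 0.5·(-3.5) = 2.4
Highest Hurwicz score = 4.1 → E.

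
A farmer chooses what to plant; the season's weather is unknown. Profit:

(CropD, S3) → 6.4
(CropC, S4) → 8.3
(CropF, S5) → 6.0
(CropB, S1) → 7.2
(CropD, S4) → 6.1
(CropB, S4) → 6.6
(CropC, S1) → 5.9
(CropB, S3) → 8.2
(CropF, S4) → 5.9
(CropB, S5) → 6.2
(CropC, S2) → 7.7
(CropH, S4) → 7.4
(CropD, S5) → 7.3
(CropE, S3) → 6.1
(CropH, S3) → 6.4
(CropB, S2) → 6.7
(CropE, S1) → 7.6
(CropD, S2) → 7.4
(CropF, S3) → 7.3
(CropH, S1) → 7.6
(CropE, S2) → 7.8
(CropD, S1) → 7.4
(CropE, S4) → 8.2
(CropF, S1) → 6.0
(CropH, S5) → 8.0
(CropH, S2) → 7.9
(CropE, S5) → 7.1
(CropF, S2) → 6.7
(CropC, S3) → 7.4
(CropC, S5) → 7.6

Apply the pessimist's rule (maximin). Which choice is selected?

Row minima: CropE=6.1, CropH=6.4, CropF=5.9, CropC=5.9, CropD=6.1, CropB=6.2
Best worst-case = 6.4 → CropH.

CropH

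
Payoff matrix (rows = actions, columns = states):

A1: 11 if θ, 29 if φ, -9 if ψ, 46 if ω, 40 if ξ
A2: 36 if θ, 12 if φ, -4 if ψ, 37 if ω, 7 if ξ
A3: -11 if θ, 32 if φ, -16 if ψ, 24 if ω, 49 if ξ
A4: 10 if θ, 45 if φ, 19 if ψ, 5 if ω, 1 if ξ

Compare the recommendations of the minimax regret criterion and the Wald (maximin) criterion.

minimax regret → A1; maximin → A4 (disagree)

Column bests: θ=36, φ=45, ψ=19, ω=46, ξ=49.
A1 regrets: 25, 16, 28, 0, 9 → max 28
A2 regrets: 0, 33, 23, 9, 42 → max 42
A3 regrets: 47, 13, 35, 22, 0 → max 47
A4 regrets: 26, 0, 0, 41, 48 → max 48
Smallest max regret = 28 → A1.
Row minima: A1=-9, A2=-4, A3=-16, A4=1
Best worst-case = 1 → A4.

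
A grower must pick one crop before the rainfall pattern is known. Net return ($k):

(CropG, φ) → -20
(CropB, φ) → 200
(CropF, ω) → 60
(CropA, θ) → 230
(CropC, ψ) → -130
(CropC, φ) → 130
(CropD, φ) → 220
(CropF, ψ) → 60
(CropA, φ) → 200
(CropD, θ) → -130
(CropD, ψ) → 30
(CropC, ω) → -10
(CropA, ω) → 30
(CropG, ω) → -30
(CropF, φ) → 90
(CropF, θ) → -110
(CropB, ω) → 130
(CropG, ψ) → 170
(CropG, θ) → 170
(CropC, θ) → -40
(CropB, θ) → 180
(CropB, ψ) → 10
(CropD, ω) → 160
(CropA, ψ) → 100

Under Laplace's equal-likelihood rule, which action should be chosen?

Row averages: CropD=70, CropG=72.5, CropF=25, CropC=-12.5, CropA=140, CropB=130
Highest average = 140 → CropA.

CropA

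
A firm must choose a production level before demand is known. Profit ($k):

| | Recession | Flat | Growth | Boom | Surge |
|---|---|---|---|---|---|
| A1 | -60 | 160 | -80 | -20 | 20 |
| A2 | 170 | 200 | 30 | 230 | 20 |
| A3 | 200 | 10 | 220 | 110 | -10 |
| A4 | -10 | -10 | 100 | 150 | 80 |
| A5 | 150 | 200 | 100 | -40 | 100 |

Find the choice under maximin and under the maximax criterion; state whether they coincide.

maximin → A2; maximax → A2 (agree)

Row minima: A1=-80, A2=20, A3=-10, A4=-10, A5=-40
Best worst-case = 20 → A2.
Row maxima: A1=160, A2=230, A3=220, A4=150, A5=200
Best best-case = 230 → A2.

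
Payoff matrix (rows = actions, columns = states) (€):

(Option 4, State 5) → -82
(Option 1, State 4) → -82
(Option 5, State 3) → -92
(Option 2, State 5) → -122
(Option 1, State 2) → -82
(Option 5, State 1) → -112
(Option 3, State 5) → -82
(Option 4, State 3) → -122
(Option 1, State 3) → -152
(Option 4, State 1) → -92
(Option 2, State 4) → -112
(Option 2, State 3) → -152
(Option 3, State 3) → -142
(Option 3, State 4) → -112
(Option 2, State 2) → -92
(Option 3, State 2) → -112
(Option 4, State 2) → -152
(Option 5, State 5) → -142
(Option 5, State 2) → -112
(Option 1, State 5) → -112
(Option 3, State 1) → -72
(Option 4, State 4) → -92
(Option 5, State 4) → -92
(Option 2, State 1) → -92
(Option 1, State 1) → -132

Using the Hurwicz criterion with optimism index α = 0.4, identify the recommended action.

Option 1: 0.4·(-82) + 0.6·(-152) = -124
Option 2: 0.4·(-92) + 0.6·(-152) = -128
Option 3: 0.4·(-72) + 0.6·(-142) = -114
Option 4: 0.4·(-82) + 0.6·(-152) = -124
Option 5: 0.4·(-92) + 0.6·(-142) = -122
Highest Hurwicz score = -114 → Option 3.

Option 3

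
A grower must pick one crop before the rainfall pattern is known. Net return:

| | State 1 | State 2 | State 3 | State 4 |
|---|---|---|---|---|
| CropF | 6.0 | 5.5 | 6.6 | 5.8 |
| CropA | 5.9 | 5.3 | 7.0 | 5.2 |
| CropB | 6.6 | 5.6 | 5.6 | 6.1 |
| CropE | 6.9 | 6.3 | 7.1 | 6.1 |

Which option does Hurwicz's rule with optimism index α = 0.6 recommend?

CropE

CropF: 0.6·6.6 + 0.4·5.5 = 6.16
CropA: 0.6·7.0 + 0.4·5.2 = 6.28
CropB: 0.6·6.6 + 0.4·5.6 = 6.2
CropE: 0.6·7.1 + 0.4·6.1 = 6.7
Highest Hurwicz score = 6.7 → CropE.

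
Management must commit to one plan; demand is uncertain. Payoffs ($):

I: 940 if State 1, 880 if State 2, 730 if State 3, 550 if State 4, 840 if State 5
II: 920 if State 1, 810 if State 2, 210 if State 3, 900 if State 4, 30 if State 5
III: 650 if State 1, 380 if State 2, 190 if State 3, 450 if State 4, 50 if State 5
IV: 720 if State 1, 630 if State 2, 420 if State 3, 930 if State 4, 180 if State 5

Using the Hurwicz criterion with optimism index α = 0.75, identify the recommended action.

I: 0.75·940 + 0.25·550 = 842.5
II: 0.75·920 + 0.25·30 = 697.5
III: 0.75·650 + 0.25·50 = 500
IV: 0.75·930 + 0.25·180 = 742.5
Highest Hurwicz score = 842.5 → I.

I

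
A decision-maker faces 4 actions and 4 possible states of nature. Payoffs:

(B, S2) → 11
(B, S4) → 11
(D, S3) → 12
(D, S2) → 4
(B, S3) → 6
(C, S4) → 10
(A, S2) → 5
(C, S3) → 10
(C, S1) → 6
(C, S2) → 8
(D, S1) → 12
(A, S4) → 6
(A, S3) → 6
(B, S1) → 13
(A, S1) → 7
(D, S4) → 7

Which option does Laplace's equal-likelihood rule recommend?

Row averages: A=6, B=10.25, C=8.5, D=8.75
Highest average = 10.25 → B.

B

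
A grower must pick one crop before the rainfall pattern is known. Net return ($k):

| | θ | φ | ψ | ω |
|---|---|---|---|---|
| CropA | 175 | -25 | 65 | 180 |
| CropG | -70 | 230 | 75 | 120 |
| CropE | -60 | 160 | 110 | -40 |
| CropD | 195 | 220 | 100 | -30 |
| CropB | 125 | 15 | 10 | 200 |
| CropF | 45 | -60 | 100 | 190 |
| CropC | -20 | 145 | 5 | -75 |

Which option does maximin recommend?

Row minima: CropA=-25, CropG=-70, CropE=-60, CropD=-30, CropB=10, CropF=-60, CropC=-75
Best worst-case = 10 → CropB.

CropB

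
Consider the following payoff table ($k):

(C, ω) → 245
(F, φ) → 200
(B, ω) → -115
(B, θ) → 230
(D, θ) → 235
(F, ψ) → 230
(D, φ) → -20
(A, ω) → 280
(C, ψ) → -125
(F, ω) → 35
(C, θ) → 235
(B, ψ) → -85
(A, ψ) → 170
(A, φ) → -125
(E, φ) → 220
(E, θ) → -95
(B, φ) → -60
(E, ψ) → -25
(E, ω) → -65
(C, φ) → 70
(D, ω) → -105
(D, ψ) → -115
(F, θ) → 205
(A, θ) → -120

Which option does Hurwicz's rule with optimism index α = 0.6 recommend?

F

A: 0.6·280 + 0.4·(-125) = 118
B: 0.6·230 + 0.4·(-115) = 92
C: 0.6·245 + 0.4·(-125) = 97
D: 0.6·235 + 0.4·(-115) = 95
E: 0.6·220 + 0.4·(-95) = 94
F: 0.6·230 + 0.4·35 = 152
Highest Hurwicz score = 152 → F.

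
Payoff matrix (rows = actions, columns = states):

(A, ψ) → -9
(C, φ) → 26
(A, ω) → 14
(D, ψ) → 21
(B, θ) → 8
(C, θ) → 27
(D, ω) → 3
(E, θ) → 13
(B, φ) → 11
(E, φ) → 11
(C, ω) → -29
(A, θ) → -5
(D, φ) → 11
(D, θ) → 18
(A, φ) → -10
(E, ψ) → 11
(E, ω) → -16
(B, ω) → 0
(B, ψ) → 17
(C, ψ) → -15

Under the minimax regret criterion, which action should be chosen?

D

Column bests: θ=27, φ=26, ψ=21, ω=14.
A regrets: 32, 36, 30, 0 → max 36
B regrets: 19, 15, 4, 14 → max 19
C regrets: 0, 0, 36, 43 → max 43
D regrets: 9, 15, 0, 11 → max 15
E regrets: 14, 15, 10, 30 → max 30
Smallest max regret = 15 → D.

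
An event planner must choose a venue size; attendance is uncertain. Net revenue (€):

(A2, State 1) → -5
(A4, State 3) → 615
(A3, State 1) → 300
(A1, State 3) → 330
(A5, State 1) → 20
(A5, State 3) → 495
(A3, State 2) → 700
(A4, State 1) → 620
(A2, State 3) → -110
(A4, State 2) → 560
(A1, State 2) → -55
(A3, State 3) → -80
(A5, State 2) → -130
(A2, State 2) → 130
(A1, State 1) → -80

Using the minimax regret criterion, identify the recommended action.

Column bests: State 1=620, State 2=700, State 3=615.
A1 regrets: 700, 755, 285 → max 755
A2 regrets: 625, 570, 725 → max 725
A3 regrets: 320, 0, 695 → max 695
A4 regrets: 0, 140, 0 → max 140
A5 regrets: 600, 830, 120 → max 830
Smallest max regret = 140 → A4.

A4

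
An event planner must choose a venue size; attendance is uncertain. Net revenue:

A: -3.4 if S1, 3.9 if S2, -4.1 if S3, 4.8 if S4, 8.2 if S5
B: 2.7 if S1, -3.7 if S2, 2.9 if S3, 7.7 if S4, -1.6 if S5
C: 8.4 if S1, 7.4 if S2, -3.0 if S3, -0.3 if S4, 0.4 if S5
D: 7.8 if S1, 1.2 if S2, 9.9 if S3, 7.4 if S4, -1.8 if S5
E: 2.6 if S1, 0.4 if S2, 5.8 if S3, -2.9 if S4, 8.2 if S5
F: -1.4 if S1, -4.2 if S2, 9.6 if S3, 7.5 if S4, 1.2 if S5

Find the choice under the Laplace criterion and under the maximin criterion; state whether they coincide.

Row averages: A=1.88, B=1.6, C=2.58, D=4.9, E=2.82, F=2.54
Highest average = 4.9 → D.
Row minima: A=-4.1, B=-3.7, C=-3.0, D=-1.8, E=-2.9, F=-4.2
Best worst-case = -1.8 → D.

laplace → D; maximin → D (agree)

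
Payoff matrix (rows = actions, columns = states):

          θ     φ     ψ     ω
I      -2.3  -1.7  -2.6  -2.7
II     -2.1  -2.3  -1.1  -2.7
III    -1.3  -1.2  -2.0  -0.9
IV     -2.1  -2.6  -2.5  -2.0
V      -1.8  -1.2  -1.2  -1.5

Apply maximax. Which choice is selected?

Row maxima: I=-1.7, II=-1.1, III=-0.9, IV=-2.0, V=-1.2
Best best-case = -0.9 → III.

III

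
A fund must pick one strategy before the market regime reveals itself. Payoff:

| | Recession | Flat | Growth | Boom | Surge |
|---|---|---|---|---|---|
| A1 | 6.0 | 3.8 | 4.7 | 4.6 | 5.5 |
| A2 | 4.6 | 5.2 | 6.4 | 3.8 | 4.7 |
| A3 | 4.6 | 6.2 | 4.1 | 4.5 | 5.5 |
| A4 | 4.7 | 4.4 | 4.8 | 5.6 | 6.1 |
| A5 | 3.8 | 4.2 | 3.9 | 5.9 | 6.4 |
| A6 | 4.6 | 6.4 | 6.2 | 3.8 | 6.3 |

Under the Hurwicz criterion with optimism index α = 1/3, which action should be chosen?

A1: 1/3·6.0 + 2/3·3.8 = 68/15
A2: 1/3·6.4 + 2/3·3.8 = 14/3
A3: 1/3·6.2 + 2/3·4.1 = 4.8
A4: 1/3·6.1 + 2/3·4.4 = 149/30
A5: 1/3·6.4 + 2/3·3.8 = 14/3
A6: 1/3·6.4 + 2/3·3.8 = 14/3
Highest Hurwicz score = 149/30 → A4.

A4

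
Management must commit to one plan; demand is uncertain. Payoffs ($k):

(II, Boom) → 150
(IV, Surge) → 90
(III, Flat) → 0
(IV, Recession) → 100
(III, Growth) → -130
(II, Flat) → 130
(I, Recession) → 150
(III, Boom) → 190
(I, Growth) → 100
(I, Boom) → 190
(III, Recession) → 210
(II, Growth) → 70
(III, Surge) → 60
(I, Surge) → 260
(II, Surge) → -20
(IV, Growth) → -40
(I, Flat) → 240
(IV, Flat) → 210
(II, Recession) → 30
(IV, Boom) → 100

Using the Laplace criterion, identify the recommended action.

I

Row averages: I=188, II=72, III=66, IV=92
Highest average = 188 → I.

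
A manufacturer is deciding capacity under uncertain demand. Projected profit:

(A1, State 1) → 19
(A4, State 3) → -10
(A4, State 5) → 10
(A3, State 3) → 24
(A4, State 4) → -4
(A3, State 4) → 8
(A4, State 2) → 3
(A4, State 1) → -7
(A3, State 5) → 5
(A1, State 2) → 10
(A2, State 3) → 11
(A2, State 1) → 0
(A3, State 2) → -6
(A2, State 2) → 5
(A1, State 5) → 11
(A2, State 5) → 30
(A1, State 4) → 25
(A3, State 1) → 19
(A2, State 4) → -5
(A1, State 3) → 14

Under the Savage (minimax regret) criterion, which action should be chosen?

Column bests: State 1=19, State 2=10, State 3=24, State 4=25, State 5=30.
A1 regrets: 0, 0, 10, 0, 19 → max 19
A2 regrets: 19, 5, 13, 30, 0 → max 30
A3 regrets: 0, 16, 0, 17, 25 → max 25
A4 regrets: 26, 7, 34, 29, 20 → max 34
Smallest max regret = 19 → A1.

A1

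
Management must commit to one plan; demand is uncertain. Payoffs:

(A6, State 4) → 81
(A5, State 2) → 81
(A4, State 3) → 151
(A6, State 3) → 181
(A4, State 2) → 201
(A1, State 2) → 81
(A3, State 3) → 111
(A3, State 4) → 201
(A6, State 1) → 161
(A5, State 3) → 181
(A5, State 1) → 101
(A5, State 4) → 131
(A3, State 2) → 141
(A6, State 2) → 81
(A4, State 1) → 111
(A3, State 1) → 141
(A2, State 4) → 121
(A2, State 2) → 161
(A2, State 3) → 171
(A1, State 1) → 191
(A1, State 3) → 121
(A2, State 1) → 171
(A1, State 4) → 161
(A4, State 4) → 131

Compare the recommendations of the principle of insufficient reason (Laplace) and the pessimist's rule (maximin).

Row averages: A1=138.5, A2=156, A3=148.5, A4=148.5, A5=123.5, A6=126
Highest average = 156 → A2.
Row minima: A1=81, A2=121, A3=111, A4=111, A5=81, A6=81
Best worst-case = 121 → A2.

laplace → A2; maximin → A2 (agree)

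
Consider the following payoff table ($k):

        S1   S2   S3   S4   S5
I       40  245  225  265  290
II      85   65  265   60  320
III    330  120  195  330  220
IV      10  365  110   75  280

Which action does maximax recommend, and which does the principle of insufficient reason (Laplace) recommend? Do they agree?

maximax → IV; laplace → III (disagree)

Row maxima: I=290, II=320, III=330, IV=365
Best best-case = 365 → IV.
Row averages: I=213, II=159, III=239, IV=168
Highest average = 239 → III.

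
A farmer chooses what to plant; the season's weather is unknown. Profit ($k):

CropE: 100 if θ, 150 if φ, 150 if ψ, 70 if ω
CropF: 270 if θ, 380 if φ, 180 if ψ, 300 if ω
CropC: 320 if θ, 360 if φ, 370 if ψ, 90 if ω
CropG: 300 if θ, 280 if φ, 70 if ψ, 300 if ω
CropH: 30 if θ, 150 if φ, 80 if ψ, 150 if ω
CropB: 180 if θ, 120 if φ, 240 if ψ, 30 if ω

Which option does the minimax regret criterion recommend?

Column bests: θ=320, φ=380, ψ=370, ω=300.
CropE regrets: 220, 230, 220, 230 → max 230
CropF regrets: 50, 0, 190, 0 → max 190
CropC regrets: 0, 20, 0, 210 → max 210
CropG regrets: 20, 100, 300, 0 → max 300
CropH regrets: 290, 230, 290, 150 → max 290
CropB regrets: 140, 260, 130, 270 → max 270
Smallest max regret = 190 → CropF.

CropF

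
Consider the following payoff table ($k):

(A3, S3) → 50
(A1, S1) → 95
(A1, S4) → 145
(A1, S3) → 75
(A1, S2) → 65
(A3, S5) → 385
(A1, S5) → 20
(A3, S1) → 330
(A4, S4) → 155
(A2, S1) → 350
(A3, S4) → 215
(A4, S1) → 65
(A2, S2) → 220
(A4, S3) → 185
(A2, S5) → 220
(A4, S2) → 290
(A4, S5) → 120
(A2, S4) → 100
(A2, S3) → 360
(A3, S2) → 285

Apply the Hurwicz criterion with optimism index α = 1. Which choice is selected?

A1: 1·145 + 0·20 = 145
A2: 1·360 + 0·100 = 360
A3: 1·385 + 0·50 = 385
A4: 1·290 + 0·65 = 290
Highest Hurwicz score = 385 → A3.

A3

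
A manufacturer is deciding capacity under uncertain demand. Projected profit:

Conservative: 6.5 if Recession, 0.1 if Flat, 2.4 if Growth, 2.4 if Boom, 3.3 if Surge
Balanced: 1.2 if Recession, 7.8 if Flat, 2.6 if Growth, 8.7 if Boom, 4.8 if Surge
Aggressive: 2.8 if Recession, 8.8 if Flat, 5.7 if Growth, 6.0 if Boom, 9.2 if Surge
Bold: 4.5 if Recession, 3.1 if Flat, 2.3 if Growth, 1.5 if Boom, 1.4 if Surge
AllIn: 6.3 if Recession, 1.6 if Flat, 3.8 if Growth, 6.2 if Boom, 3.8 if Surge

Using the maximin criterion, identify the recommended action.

Aggressive

Row minima: Conservative=0.1, Balanced=1.2, Aggressive=2.8, Bold=1.4, AllIn=1.6
Best worst-case = 2.8 → Aggressive.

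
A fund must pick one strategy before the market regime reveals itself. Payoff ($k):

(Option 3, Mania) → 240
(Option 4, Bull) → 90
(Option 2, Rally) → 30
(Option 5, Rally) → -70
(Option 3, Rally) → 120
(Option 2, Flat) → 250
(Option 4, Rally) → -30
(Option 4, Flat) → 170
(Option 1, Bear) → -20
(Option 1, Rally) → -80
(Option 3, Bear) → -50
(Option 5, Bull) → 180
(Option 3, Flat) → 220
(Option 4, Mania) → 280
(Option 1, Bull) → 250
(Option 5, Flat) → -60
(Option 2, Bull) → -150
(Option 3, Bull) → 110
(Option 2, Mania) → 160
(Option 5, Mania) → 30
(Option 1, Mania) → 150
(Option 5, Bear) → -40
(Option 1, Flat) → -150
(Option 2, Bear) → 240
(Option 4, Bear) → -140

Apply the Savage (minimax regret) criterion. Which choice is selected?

Option 3

Column bests: Bear=240, Flat=250, Bull=250, Rally=120, Mania=280.
Option 1 regrets: 260, 400, 0, 200, 130 → max 400
Option 2 regrets: 0, 0, 400, 90, 120 → max 400
Option 3 regrets: 290, 30, 140, 0, 40 → max 290
Option 4 regrets: 380, 80, 160, 150, 0 → max 380
Option 5 regrets: 280, 310, 70, 190, 250 → max 310
Smallest max regret = 290 → Option 3.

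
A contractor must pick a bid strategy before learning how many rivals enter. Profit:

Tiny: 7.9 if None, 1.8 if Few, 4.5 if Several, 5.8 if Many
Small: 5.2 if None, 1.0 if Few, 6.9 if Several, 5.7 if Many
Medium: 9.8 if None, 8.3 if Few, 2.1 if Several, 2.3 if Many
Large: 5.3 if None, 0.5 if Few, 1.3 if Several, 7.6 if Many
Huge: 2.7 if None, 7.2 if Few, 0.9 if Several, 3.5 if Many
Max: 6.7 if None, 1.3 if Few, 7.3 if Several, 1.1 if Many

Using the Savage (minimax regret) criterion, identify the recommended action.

Medium

Column bests: None=9.8, Few=8.3, Several=7.3, Many=7.6.
Tiny regrets: 1.9, 6.5, 2.8, 1.8 → max 6.5
Small regrets: 4.6, 7.3, 0.4, 1.9 → max 7.3
Medium regrets: 0.0, 0.0, 5.2, 5.3 → max 5.3
Large regrets: 4.5, 7.8, 6.0, 0.0 → max 7.8
Huge regrets: 7.1, 1.1, 6.4, 4.1 → max 7.1
Max regrets: 3.1, 7.0, 0.0, 6.5 → max 7.0
Smallest max regret = 5.3 → Medium.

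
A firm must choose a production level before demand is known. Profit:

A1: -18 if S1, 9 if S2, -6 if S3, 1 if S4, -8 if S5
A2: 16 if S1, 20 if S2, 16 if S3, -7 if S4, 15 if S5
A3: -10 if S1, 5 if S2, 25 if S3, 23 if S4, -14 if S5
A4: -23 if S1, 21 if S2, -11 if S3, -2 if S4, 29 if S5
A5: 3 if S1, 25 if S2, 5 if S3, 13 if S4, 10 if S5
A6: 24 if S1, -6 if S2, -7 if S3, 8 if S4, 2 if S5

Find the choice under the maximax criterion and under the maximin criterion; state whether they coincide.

Row maxima: A1=9, A2=20, A3=25, A4=29, A5=25, A6=24
Best best-case = 29 → A4.
Row minima: A1=-18, A2=-7, A3=-14, A4=-23, A5=3, A6=-7
Best worst-case = 3 → A5.

maximax → A4; maximin → A5 (disagree)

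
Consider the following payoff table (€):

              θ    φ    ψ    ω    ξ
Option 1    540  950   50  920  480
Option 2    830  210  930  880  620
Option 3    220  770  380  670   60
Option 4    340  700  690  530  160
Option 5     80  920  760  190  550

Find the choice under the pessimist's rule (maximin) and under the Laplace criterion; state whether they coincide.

Row minima: Option 1=50, Option 2=210, Option 3=60, Option 4=160, Option 5=80
Best worst-case = 210 → Option 2.
Row averages: Option 1=588, Option 2=694, Option 3=420, Option 4=484, Option 5=500
Highest average = 694 → Option 2.

maximin → Option 2; laplace → Option 2 (agree)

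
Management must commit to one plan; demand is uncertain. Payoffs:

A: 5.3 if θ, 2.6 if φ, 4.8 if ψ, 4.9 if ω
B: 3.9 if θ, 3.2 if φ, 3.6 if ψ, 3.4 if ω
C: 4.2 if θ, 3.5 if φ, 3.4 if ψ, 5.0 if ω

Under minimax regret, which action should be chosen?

A

Column bests: θ=5.3, φ=3.5, ψ=4.8, ω=5.0.
A regrets: 0.0, 0.9, 0.0, 0.1 → max 0.9
B regrets: 1.4, 0.3, 1.2, 1.6 → max 1.6
C regrets: 1.1, 0.0, 1.4, 0.0 → max 1.4
Smallest max regret = 0.9 → A.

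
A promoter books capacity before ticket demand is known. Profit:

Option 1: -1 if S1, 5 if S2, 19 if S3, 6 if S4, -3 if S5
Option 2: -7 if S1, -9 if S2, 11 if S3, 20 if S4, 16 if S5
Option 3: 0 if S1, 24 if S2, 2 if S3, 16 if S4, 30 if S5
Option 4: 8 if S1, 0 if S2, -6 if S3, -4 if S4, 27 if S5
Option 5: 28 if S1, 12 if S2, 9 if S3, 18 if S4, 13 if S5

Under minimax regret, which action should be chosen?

Option 5

Column bests: S1=28, S2=24, S3=19, S4=20, S5=30.
Option 1 regrets: 29, 19, 0, 14, 33 → max 33
Option 2 regrets: 35, 33, 8, 0, 14 → max 35
Option 3 regrets: 28, 0, 17, 4, 0 → max 28
Option 4 regrets: 20, 24, 25, 24, 3 → max 25
Option 5 regrets: 0, 12, 10, 2, 17 → max 17
Smallest max regret = 17 → Option 5.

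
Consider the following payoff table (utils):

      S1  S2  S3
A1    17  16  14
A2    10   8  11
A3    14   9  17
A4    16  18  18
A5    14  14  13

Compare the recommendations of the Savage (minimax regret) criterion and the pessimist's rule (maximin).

minimax regret → A4; maximin → A4 (agree)

Column bests: S1=17, S2=18, S3=18.
A1 regrets: 0, 2, 4 → max 4
A2 regrets: 7, 10, 7 → max 10
A3 regrets: 3, 9, 1 → max 9
A4 regrets: 1, 0, 0 → max 1
A5 regrets: 3, 4, 5 → max 5
Smallest max regret = 1 → A4.
Row minima: A1=14, A2=8, A3=9, A4=16, A5=13
Best worst-case = 16 → A4.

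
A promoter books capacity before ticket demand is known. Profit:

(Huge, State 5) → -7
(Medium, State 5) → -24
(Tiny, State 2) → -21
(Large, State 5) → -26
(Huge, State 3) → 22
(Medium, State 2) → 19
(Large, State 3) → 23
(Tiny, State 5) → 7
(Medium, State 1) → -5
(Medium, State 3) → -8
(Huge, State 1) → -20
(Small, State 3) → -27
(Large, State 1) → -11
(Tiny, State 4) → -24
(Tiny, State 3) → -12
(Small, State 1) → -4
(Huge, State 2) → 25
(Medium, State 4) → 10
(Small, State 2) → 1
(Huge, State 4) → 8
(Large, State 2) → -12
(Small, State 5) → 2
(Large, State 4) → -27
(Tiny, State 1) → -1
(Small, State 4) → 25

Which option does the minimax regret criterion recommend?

Huge

Column bests: State 1=-1, State 2=25, State 3=23, State 4=25, State 5=7.
Tiny regrets: 0, 46, 35, 49, 0 → max 49
Small regrets: 3, 24, 50, 0, 5 → max 50
Medium regrets: 4, 6, 31, 15, 31 → max 31
Large regrets: 10, 37, 0, 52, 33 → max 52
Huge regrets: 19, 0, 1, 17, 14 → max 19
Smallest max regret = 19 → Huge.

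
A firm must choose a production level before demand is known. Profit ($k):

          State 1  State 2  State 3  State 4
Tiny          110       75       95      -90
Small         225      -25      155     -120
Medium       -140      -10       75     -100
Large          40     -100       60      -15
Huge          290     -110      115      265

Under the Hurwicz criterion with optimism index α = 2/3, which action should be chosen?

Huge

Tiny: 2/3·110 + 1/3·(-90) = 130/3
Small: 2/3·225 + 1/3·(-120) = 110
Medium: 2/3·75 + 1/3·(-140) = 10/3
Large: 2/3·60 + 1/3·(-100) = 20/3
Huge: 2/3·290 + 1/3·(-110) = 470/3
Highest Hurwicz score = 470/3 → Huge.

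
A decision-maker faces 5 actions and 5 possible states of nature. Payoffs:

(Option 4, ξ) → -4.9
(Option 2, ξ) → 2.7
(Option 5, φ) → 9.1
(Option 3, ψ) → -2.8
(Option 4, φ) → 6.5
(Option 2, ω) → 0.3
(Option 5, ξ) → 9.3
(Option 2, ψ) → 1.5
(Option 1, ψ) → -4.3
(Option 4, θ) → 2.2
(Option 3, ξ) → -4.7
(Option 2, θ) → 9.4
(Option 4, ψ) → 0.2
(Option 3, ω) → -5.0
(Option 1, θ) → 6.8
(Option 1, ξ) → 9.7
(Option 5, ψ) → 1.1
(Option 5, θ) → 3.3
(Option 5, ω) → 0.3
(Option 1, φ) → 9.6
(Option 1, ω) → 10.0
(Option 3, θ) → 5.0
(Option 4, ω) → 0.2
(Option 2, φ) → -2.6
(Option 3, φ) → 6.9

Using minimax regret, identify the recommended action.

Column bests: θ=9.4, φ=9.6, ψ=1.5, ω=10.0, ξ=9.7.
Option 1 regrets: 2.6, 0.0, 5.8, 0.0, 0.0 → max 5.8
Option 2 regrets: 0.0, 12.2, 0.0, 9.7, 7.0 → max 12.2
Option 3 regrets: 4.4, 2.7, 4.3, 15.0, 14.4 → max 15.0
Option 4 regrets: 7.2, 3.1, 1.3, 9.8, 14.6 → max 14.6
Option 5 regrets: 6.1, 0.5, 0.4, 9.7, 0.4 → max 9.7
Smallest max regret = 5.8 → Option 1.

Option 1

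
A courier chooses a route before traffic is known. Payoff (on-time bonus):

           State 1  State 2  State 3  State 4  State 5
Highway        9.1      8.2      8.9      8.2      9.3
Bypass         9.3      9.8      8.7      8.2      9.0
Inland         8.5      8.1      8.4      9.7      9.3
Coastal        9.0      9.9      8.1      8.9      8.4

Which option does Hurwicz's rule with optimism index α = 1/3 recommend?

Bypass

Highway: 1/3·9.3 + 2/3·8.2 = 257/30
Bypass: 1/3·9.8 + 2/3·8.2 = 131/15
Inland: 1/3·9.7 + 2/3·8.1 = 259/30
Coastal: 1/3·9.9 + 2/3·8.1 = 8.7
Highest Hurwicz score = 131/15 → Bypass.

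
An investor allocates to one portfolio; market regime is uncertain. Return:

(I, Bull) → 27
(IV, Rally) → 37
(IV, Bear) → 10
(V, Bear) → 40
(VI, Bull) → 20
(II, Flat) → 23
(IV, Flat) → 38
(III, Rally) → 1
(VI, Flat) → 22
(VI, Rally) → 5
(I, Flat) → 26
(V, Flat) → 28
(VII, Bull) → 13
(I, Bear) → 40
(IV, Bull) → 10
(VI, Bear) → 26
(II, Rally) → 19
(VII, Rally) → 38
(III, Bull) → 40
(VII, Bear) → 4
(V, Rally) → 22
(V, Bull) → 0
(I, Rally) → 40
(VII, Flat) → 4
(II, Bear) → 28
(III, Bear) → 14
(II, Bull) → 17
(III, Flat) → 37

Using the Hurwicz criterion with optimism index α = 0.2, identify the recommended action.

I: 0.2·40 + 0.8·26 = 28.8
II: 0.2·28 + 0.8·17 = 19.2
III: 0.2·40 + 0.8·1 = 8.8
IV: 0.2·38 + 0.8·10 = 15.6
V: 0.2·40 + 0.8·0 = 8
VI: 0.2·26 + 0.8·5 = 9.2
VII: 0.2·38 + 0.8·4 = 10.8
Highest Hurwicz score = 28.8 → I.

I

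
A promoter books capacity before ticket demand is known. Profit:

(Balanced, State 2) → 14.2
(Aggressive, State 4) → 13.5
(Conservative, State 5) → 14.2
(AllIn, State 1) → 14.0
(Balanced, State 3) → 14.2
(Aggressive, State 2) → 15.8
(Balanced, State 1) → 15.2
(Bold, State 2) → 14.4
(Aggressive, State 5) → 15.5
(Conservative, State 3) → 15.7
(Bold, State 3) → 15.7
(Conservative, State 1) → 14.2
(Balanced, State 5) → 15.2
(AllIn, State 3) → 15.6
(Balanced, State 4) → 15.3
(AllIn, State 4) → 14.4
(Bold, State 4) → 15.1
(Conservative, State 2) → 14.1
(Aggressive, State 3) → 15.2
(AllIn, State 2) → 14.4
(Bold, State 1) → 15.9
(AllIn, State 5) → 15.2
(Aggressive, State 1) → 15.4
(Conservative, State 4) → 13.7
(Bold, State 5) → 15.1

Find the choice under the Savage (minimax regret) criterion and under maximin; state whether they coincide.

Column bests: State 1=15.9, State 2=15.8, State 3=15.7, State 4=15.3, State 5=15.5.
Conservative regrets: 1.7, 1.7, 0.0, 1.6, 1.3 → max 1.7
Balanced regrets: 0.7, 1.6, 1.5, 0.0, 0.3 → max 1.6
Aggressive regrets: 0.5, 0.0, 0.5, 1.8, 0.0 → max 1.8
Bold regrets: 0.0, 1.4, 0.0, 0.2, 0.4 → max 1.4
AllIn regrets: 1.9, 1.4, 0.1, 0.9, 0.3 → max 1.9
Smallest max regret = 1.4 → Bold.
Row minima: Conservative=13.7, Balanced=14.2, Aggressive=13.5, Bold=14.4, AllIn=14.0
Best worst-case = 14.4 → Bold.

minimax regret → Bold; maximin → Bold (agree)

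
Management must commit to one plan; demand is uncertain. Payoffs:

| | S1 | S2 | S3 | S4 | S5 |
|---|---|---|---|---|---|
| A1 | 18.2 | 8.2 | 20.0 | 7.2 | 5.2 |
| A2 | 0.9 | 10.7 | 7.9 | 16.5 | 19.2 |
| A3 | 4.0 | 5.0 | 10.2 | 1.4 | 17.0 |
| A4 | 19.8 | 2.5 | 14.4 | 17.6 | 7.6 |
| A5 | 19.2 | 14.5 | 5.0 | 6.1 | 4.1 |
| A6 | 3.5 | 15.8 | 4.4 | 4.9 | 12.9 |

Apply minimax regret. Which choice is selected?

Column bests: S1=19.8, S2=15.8, S3=20.0, S4=17.6, S5=19.2.
A1 regrets: 1.6, 7.6, 0.0, 10.4, 14.0 → max 14.0
A2 regrets: 18.9, 5.1, 12.1, 1.1, 0.0 → max 18.9
A3 regrets: 15.8, 10.8, 9.8, 16.2, 2.2 → max 16.2
A4 regrets: 0.0, 13.3, 5.6, 0.0, 11.6 → max 13.3
A5 regrets: 0.6, 1.3, 15.0, 11.5, 15.1 → max 15.1
A6 regrets: 16.3, 0.0, 15.6, 12.7, 6.3 → max 16.3
Smallest max regret = 13.3 → A4.

A4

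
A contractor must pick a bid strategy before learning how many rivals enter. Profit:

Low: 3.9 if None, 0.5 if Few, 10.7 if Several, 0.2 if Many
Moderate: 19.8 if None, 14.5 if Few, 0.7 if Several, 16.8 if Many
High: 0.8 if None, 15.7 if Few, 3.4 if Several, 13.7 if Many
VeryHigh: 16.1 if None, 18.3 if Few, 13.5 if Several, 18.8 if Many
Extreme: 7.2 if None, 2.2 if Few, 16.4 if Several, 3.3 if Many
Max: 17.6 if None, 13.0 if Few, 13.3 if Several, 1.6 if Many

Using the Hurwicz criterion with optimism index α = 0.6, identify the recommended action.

VeryHigh

Low: 0.6·10.7 + 0.4·0.2 = 6.5
Moderate: 0.6·19.8 + 0.4·0.7 = 12.16
High: 0.6·15.7 + 0.4·0.8 = 9.74
VeryHigh: 0.6·18.8 + 0.4·13.5 = 16.68
Extreme: 0.6·16.4 + 0.4·2.2 = 10.72
Max: 0.6·17.6 + 0.4·1.6 = 11.2
Highest Hurwicz score = 16.68 → VeryHigh.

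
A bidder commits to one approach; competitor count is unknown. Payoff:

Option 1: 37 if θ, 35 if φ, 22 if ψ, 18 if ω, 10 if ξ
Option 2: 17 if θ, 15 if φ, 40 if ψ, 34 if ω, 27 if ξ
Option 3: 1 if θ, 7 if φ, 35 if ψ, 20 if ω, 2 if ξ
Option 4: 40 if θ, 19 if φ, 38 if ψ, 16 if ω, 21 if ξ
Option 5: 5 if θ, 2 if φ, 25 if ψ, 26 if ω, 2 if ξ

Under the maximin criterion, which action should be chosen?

Option 4

Row minima: Option 1=10, Option 2=15, Option 3=1, Option 4=16, Option 5=2
Best worst-case = 16 → Option 4.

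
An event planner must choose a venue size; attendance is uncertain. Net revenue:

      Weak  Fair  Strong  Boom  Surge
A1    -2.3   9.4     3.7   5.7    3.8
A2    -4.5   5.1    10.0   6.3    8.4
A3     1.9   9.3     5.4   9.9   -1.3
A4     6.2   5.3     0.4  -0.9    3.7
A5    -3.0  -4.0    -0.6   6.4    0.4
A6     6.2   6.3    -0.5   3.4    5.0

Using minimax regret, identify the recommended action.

Column bests: Weak=6.2, Fair=9.4, Strong=10.0, Boom=9.9, Surge=8.4.
A1 regrets: 8.5, 0.0, 6.3, 4.2, 4.6 → max 8.5
A2 regrets: 10.7, 4.3, 0.0, 3.6, 0.0 → max 10.7
A3 regrets: 4.3, 0.1, 4.6, 0.0, 9.7 → max 9.7
A4 regrets: 0.0, 4.1, 9.6, 10.8, 4.7 → max 10.8
A5 regrets: 9.2, 13.4, 10.6, 3.5, 8.0 → max 13.4
A6 regrets: 0.0, 3.1, 10.5, 6.5, 3.4 → max 10.5
Smallest max regret = 8.5 → A1.

A1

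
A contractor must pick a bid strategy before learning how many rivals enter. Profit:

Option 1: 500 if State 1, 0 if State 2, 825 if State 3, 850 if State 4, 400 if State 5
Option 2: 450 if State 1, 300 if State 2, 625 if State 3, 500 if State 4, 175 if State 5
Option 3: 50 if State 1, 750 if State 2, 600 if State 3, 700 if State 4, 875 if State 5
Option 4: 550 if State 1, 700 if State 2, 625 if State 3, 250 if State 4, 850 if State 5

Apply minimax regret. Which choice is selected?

Column bests: State 1=550, State 2=750, State 3=825, State 4=850, State 5=875.
Option 1 regrets: 50, 750, 0, 0, 475 → max 750
Option 2 regrets: 100, 450, 200, 350, 700 → max 700
Option 3 regrets: 500, 0, 225, 150, 0 → max 500
Option 4 regrets: 0, 50, 200, 600, 25 → max 600
Smallest max regret = 500 → Option 3.

Option 3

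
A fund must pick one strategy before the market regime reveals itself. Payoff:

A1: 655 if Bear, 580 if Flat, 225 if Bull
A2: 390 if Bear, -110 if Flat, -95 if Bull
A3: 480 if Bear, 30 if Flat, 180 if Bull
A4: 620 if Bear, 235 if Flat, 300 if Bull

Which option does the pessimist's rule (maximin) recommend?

A4

Row minima: A1=225, A2=-110, A3=30, A4=235
Best worst-case = 235 → A4.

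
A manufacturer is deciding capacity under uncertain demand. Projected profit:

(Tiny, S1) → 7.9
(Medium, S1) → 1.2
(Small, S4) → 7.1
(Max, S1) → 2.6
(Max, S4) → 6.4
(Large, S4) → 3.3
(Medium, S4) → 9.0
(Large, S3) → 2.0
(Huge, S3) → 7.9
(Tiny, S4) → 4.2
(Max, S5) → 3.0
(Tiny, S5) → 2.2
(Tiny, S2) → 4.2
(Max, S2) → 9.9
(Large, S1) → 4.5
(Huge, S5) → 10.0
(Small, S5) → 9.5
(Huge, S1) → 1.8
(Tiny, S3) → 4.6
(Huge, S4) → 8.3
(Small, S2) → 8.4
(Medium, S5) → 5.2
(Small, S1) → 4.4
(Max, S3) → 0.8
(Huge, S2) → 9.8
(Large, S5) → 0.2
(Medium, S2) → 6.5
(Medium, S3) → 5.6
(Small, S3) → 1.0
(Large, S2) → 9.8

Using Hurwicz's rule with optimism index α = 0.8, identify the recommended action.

Tiny: 0.8·7.9 + 0.2·2.2 = 6.76
Small: 0.8·9.5 + 0.2·1.0 = 7.8
Medium: 0.8·9.0 + 0.2·1.2 = 7.44
Large: 0.8·9.8 + 0.2·0.2 = 7.88
Huge: 0.8·10.0 + 0.2·1.8 = 8.36
Max: 0.8·9.9 + 0.2·0.8 = 8.08
Highest Hurwicz score = 8.36 → Huge.

Huge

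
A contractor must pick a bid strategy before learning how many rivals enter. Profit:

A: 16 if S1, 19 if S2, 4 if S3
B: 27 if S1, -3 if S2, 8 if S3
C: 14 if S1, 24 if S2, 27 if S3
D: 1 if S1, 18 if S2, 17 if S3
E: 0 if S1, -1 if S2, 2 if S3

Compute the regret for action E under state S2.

25

Best payoff under S2 is 24.
Regret = 24 − (-1) = 25.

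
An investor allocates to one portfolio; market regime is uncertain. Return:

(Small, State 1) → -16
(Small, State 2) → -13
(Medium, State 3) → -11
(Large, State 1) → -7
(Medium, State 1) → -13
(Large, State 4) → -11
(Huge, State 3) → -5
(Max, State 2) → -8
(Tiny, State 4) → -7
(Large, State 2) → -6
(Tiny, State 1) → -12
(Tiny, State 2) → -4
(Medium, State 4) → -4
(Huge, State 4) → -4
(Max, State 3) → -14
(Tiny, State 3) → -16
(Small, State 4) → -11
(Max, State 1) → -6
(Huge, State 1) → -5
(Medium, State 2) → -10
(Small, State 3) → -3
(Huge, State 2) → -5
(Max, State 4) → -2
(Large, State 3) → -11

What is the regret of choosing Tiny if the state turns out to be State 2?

0

Best payoff under State 2 is -4.
Regret = -4 − (-4) = 0.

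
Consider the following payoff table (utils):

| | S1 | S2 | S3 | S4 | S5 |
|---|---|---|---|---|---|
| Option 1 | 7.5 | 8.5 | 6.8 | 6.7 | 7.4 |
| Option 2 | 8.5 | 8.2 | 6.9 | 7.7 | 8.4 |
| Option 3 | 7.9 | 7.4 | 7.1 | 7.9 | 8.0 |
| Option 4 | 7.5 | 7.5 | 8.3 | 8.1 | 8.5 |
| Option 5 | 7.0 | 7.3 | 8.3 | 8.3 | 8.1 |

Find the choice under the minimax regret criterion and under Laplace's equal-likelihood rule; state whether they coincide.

minimax regret → Option 4; laplace → Option 4 (agree)

Column bests: S1=8.5, S2=8.5, S3=8.3, S4=8.3, S5=8.5.
Option 1 regrets: 1.0, 0.0, 1.5, 1.6, 1.1 → max 1.6
Option 2 regrets: 0.0, 0.3, 1.4, 0.6, 0.1 → max 1.4
Option 3 regrets: 0.6, 1.1, 1.2, 0.4, 0.5 → max 1.2
Option 4 regrets: 1.0, 1.0, 0.0, 0.2, 0.0 → max 1.0
Option 5 regrets: 1.5, 1.2, 0.0, 0.0, 0.4 → max 1.5
Smallest max regret = 1.0 → Option 4.
Row averages: Option 1=7.38, Option 2=7.94, Option 3=7.66, Option 4=7.98, Option 5=7.8
Highest average = 7.98 → Option 4.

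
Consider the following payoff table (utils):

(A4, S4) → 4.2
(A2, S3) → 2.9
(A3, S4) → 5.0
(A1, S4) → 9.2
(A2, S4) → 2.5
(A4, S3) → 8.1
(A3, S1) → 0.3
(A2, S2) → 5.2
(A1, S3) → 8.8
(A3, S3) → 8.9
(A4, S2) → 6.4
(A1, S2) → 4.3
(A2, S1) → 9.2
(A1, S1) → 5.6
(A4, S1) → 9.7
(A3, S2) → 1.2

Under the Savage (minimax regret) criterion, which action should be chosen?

Column bests: S1=9.7, S2=6.4, S3=8.9, S4=9.2.
A1 regrets: 4.1, 2.1, 0.1, 0.0 → max 4.1
A2 regrets: 0.5, 1.2, 6.0, 6.7 → max 6.7
A3 regrets: 9.4, 5.2, 0.0, 4.2 → max 9.4
A4 regrets: 0.0, 0.0, 0.8, 5.0 → max 5.0
Smallest max regret = 4.1 → A1.

A1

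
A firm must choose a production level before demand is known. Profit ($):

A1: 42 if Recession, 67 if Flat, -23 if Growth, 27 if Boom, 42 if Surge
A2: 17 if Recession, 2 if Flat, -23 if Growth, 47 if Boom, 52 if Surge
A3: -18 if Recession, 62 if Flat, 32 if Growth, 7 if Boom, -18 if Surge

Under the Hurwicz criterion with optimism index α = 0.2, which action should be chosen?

A3

A1: 0.2·67 + 0.8·(-23) = -5
A2: 0.2·52 + 0.8·(-23) = -8
A3: 0.2·62 + 0.8·(-18) = -2
Highest Hurwicz score = -2 → A3.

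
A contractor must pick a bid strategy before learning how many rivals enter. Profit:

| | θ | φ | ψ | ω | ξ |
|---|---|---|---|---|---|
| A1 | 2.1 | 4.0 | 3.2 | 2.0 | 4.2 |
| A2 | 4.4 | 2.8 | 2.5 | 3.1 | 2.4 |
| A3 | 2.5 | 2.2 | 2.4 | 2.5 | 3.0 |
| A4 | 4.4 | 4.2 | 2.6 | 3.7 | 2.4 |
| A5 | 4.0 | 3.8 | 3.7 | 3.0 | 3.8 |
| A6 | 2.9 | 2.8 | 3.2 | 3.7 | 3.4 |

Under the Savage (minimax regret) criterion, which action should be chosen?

Column bests: θ=4.4, φ=4.2, ψ=3.7, ω=3.7, ξ=4.2.
A1 regrets: 2.3, 0.2, 0.5, 1.7, 0.0 → max 2.3
A2 regrets: 0.0, 1.4, 1.2, 0.6, 1.8 → max 1.8
A3 regrets: 1.9, 2.0, 1.3, 1.2, 1.2 → max 2.0
A4 regrets: 0.0, 0.0, 1.1, 0.0, 1.8 → max 1.8
A5 regrets: 0.4, 0.4, 0.0, 0.7, 0.4 → max 0.7
A6 regrets: 1.5, 1.4, 0.5, 0.0, 0.8 → max 1.5
Smallest max regret = 0.7 → A5.

A5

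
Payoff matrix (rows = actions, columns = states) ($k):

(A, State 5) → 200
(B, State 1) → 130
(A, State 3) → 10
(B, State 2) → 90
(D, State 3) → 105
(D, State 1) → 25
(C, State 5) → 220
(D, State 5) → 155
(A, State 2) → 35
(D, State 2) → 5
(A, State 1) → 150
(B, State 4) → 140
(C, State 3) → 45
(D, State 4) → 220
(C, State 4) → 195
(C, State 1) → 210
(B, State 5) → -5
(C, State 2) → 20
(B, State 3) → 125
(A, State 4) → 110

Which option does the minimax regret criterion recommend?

C

Column bests: State 1=210, State 2=90, State 3=125, State 4=220, State 5=220.
A regrets: 60, 55, 115, 110, 20 → max 115
B regrets: 80, 0, 0, 80, 225 → max 225
C regrets: 0, 70, 80, 25, 0 → max 80
D regrets: 185, 85, 20, 0, 65 → max 185
Smallest max regret = 80 → C.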